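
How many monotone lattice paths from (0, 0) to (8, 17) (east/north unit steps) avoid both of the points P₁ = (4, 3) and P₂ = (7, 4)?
Number of paths = 971815

Inclusion–exclusion. Total paths: C(25, 8) = 1081575. Through P₁: C(7, 4)·C(18, 4) = 107100. Through P₂: C(11, 7)·C(14, 1) = 4620. Since P₁ is strictly southwest of P₂, a monotone path through both must visit P₁ then P₂; paths through both = C(7, 4)·C(4, 3)·C(14, 1) = 1960. Avoid both = 1081575 − 107100 − 4620 + 1960 = 971815.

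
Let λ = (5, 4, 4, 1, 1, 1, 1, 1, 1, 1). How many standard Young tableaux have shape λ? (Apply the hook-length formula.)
# SYT of shape (5, 4, 4, 1, 1, 1, 1, 1, 1, 1) = 15116400

Hook-length formula: f^λ = n! / Π hook(c), product over all cells c of the Young diagram. For λ = (5, 4, 4, 1, 1, 1, 1, 1, 1, 1), n = 20 boxes. Hook lengths by row (left-to-right, top-to-bottom): [14, 6, 5, 4, 1]; [12, 4, 3, 2]; [11, 3, 2, 1]; [7]; [6]; [5]; [4]; [3]; [2]; [1]. Product of hooks = 160944537600. So f^λ = 20! / 160944537600 = 2432902008176640000 / 160944537600 = 15116400.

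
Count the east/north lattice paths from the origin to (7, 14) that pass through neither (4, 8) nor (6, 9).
Number of paths = 53580

Inclusion–exclusion. Total paths: C(21, 7) = 116280. Through P₁: C(12, 4)·C(9, 3) = 41580. Through P₂: C(15, 6)·C(6, 1) = 30030. Since P₁ is strictly southwest of P₂, a monotone path through both must visit P₁ then P₂; paths through both = C(12, 4)·C(3, 2)·C(6, 1) = 8910. Avoid both = 116280 − 41580 − 30030 + 8910 = 53580.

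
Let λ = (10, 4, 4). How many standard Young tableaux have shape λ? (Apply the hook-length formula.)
# SYT of shape (10, 4, 4) = 259896

Hook-length formula: f^λ = n! / Π hook(c), product over all cells c of the Young diagram. For λ = (10, 4, 4), n = 18 boxes. Hook lengths by row (left-to-right, top-to-bottom): [12, 11, 10, 9, 6, 5, 4, 3, 2, 1]; [5, 4, 3, 2]; [4, 3, 2, 1]. Product of hooks = 24634368000. So f^λ = 18! / 24634368000 = 6402373705728000 / 24634368000 = 259896.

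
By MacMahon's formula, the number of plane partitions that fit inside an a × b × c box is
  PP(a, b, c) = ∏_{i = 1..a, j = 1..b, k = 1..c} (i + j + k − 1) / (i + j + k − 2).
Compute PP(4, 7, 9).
PP(4, 7, 9) = 10323075958624

Evaluate the triple product over i = 1..4, j = 1..7, k = 1..9. The factors are (2/1) · (3/2) · (4/3) · (5/4) · (6/5) · (7/6) · (8/7) · (9/8) · … (252 factors total). The numerators and denominators telescope so the product is an integer; carrying out the multiplication exactly gives PP(4, 7, 9) = 10323075958624.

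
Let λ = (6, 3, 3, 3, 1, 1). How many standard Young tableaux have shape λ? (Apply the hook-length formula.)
# SYT of shape (6, 3, 3, 3, 1, 1) = 1591200

Hook-length formula: f^λ = n! / Π hook(c), product over all cells c of the Young diagram. For λ = (6, 3, 3, 3, 1, 1), n = 17 boxes. Hook lengths by row (left-to-right, top-to-bottom): [11, 8, 7, 3, 2, 1]; [7, 4, 3]; [6, 3, 2]; [5, 2, 1]; [2]; [1]. Product of hooks = 223534080. So f^λ = 17! / 223534080 = 355687428096000 / 223534080 = 1591200.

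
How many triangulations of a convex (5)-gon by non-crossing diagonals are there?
C_3 = 5

These polygon triangulations are counted by the Catalan number C_n = (1/(n + 1)) · C(2n, n). For n = 3: C_3 = (1/4) · C(6, 3) = 20/4 = 5.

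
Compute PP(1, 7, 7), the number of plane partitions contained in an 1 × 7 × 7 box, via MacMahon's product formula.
PP(1, 7, 7) = 3432

Evaluate the triple product over i = 1..1, j = 1..7, k = 1..7. The factors are (2/1) · (3/2) · (4/3) · (5/4) · (6/5) · (7/6) · (8/7) · (3/2) · … (49 factors total). The numerators and denominators telescope so the product is an integer; carrying out the multiplication exactly gives PP(1, 7, 7) = 3432.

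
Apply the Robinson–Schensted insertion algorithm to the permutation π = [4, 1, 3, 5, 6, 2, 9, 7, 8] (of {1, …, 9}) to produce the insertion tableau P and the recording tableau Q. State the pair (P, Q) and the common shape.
P = [1, 2, 5, 6, 7, 8] / [3, 9] / [4];  Q = [1, 3, 4, 5, 7, 9] / [2, 8] / [6];  common shape = (6, 2, 1)

Row-insert the values π_1, π_2, … into P one at a time, bumping the leftmost entry strictly greater than the inserted value down to the next row. The recording tableau Q records, in position (i, j), the step at which that cell was added to P.
  Insert 4 (step 1): P = [4];  Q = [1]
  Insert 1 (step 2): P = [1] / [4];  Q = [1] / [2]
  Insert 3 (step 3): P = [1, 3] / [4];  Q = [1, 3] / [2]
  Insert 5 (step 4): P = [1, 3, 5] / [4];  Q = [1, 3, 4] / [2]
  Insert 6 (step 5): P = [1, 3, 5, 6] / [4];  Q = [1, 3, 4, 5] / [2]
  Insert 2 (step 6): P = [1, 2, 5, 6] / [3] / [4];  Q = [1, 3, 4, 5] / [2] / [6]
  Insert 9 (step 7): P = [1, 2, 5, 6, 9] / [3] / [4];  Q = [1, 3, 4, 5, 7] / [2] / [6]
  Insert 7 (step 8): P = [1, 2, 5, 6, 7] / [3, 9] / [4];  Q = [1, 3, 4, 5, 7] / [2, 8] / [6]
  Insert 8 (step 9): P = [1, 2, 5, 6, 7, 8] / [3, 9] / [4];  Q = [1, 3, 4, 5, 7, 9] / [2, 8] / [6]
Final shape: (6, 2, 1).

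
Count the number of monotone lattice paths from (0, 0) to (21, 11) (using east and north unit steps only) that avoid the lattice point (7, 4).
Number of paths = 90652080

Total paths from (0, 0) to (21, 11): C(32, 21) = 129024480. Paths through (7, 4): (paths (0, 0) → (7, 4)) × (paths (7, 4) → (21, 11)) = C(11, 7) · C(21, 14) = 330 · 116280 = 38372400. Avoidance count = 129024480 − 38372400 = 90652080.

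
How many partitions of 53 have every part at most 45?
p(53, parts ≤ 45) = 329886

Use the recurrence p(n, m) = p(n, m−1) + p(n−m, m): either the largest part is < m (count p(n, m−1)) or the largest part is exactly m (remove one copy of m, count p(n−m, m)). With p(0, ·) = 1 this gives p(53, parts ≤ 45) = 329886. (By conjugating Young diagrams, this also counts partitions of 53 into at most 45 parts.)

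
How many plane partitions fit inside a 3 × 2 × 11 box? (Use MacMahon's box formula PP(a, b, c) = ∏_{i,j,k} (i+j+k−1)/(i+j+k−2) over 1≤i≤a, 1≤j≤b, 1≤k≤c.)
PP(3, 2, 11) = 41405

Evaluate the triple product over i = 1..3, j = 1..2, k = 1..11. The factors are (2/1) · (3/2) · (4/3) · (5/4) · (6/5) · (7/6) · (8/7) · (9/8) · … (66 factors total). The numerators and denominators telescope so the product is an integer; carrying out the multiplication exactly gives PP(3, 2, 11) = 41405.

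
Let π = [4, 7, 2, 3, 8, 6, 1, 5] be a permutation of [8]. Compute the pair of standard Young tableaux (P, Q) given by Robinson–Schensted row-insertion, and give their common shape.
P = [1, 3, 5] / [2, 6, 8] / [4, 7];  Q = [1, 2, 5] / [3, 4, 6] / [7, 8];  common shape = (3, 3, 2)

Row-insert the values π_1, π_2, … into P one at a time, bumping the leftmost entry strictly greater than the inserted value down to the next row. The recording tableau Q records, in position (i, j), the step at which that cell was added to P.
  Insert 4 (step 1): P = [4];  Q = [1]
  Insert 7 (step 2): P = [4, 7];  Q = [1, 2]
  Insert 2 (step 3): P = [2, 7] / [4];  Q = [1, 2] / [3]
  Insert 3 (step 4): P = [2, 3] / [4, 7];  Q = [1, 2] / [3, 4]
  Insert 8 (step 5): P = [2, 3, 8] / [4, 7];  Q = [1, 2, 5] / [3, 4]
  Insert 6 (step 6): P = [2, 3, 6] / [4, 7, 8];  Q = [1, 2, 5] / [3, 4, 6]
  Insert 1 (step 7): P = [1, 3, 6] / [2, 7, 8] / [4];  Q = [1, 2, 5] / [3, 4, 6] / [7]
  Insert 5 (step 8): P = [1, 3, 5] / [2, 6, 8] / [4, 7];  Q = [1, 2, 5] / [3, 4, 6] / [7, 8]
Final shape: (3, 3, 2).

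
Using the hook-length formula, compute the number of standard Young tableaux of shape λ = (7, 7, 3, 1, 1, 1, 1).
# SYT of shape (7, 7, 3, 1, 1, 1, 1) = 143896500

Hook-length formula: f^λ = n! / Π hook(c), product over all cells c of the Young diagram. For λ = (7, 7, 3, 1, 1, 1, 1), n = 21 boxes. Hook lengths by row (left-to-right, top-to-bottom): [13, 8, 7, 5, 4, 3, 2]; [12, 7, 6, 4, 3, 2, 1]; [7, 2, 1]; [4]; [3]; [2]; [1]. Product of hooks = 355053404160. So f^λ = 21! / 355053404160 = 51090942171709440000 / 355053404160 = 143896500.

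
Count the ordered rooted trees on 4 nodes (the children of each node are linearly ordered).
C_3 = 5

These ordered rooted trees are counted by the Catalan number C_n = (1/(n + 1)) · C(2n, n). For n = 3: C_3 = (1/4) · C(6, 3) = 20/4 = 5.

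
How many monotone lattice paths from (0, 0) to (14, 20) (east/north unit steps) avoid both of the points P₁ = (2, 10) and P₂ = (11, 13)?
Number of paths = 1051502124

Inclusion–exclusion. Total paths: C(34, 14) = 1391975640. Through P₁: C(12, 2)·C(22, 12) = 42678636. Through P₂: C(24, 11)·C(10, 3) = 299537280. Since P₁ is strictly southwest of P₂, a monotone path through both must visit P₁ then P₂; paths through both = C(12, 2)·C(12, 9)·C(10, 3) = 1742400. Avoid both = 1391975640 − 42678636 − 299537280 + 1742400 = 1051502124.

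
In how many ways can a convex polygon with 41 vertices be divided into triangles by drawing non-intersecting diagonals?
C_39 = 680425371729975800390

These polygon triangulations are counted by the Catalan number C_n = (1/(n + 1)) · C(2n, n). For n = 39: C_39 = (1/40) · C(78, 39) = 27217014869199032015600/40 = 680425371729975800390.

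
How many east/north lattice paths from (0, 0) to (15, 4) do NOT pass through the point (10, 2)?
Number of paths = 2490

Total paths from (0, 0) to (15, 4): C(19, 15) = 3876. Paths through (10, 2): (paths (0, 0) → (10, 2)) × (paths (10, 2) → (15, 4)) = C(12, 10) · C(7, 5) = 66 · 21 = 1386. Avoidance count = 3876 − 1386 = 2490.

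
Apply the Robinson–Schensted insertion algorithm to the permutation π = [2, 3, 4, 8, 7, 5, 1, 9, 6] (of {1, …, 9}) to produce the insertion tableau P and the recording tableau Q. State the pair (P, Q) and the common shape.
P = [1, 3, 4, 5, 6] / [2, 9] / [7] / [8];  Q = [1, 2, 3, 4, 8] / [5, 9] / [6] / [7];  common shape = (5, 2, 1, 1)

Row-insert the values π_1, π_2, … into P one at a time, bumping the leftmost entry strictly greater than the inserted value down to the next row. The recording tableau Q records, in position (i, j), the step at which that cell was added to P.
  Insert 2 (step 1): P = [2];  Q = [1]
  Insert 3 (step 2): P = [2, 3];  Q = [1, 2]
  Insert 4 (step 3): P = [2, 3, 4];  Q = [1, 2, 3]
  Insert 8 (step 4): P = [2, 3, 4, 8];  Q = [1, 2, 3, 4]
  Insert 7 (step 5): P = [2, 3, 4, 7] / [8];  Q = [1, 2, 3, 4] / [5]
  Insert 5 (step 6): P = [2, 3, 4, 5] / [7] / [8];  Q = [1, 2, 3, 4] / [5] / [6]
  Insert 1 (step 7): P = [1, 3, 4, 5] / [2] / [7] / [8];  Q = [1, 2, 3, 4] / [5] / [6] / [7]
  Insert 9 (step 8): P = [1, 3, 4, 5, 9] / [2] / [7] / [8];  Q = [1, 2, 3, 4, 8] / [5] / [6] / [7]
  Insert 6 (step 9): P = [1, 3, 4, 5, 6] / [2, 9] / [7] / [8];  Q = [1, 2, 3, 4, 8] / [5, 9] / [6] / [7]
Final shape: (5, 2, 1, 1).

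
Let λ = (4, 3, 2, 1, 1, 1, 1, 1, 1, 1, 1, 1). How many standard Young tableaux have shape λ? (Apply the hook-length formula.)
# SYT of shape (4, 3, 2, 1, 1, 1, 1, 1, 1, 1, 1, 1) = 182784

Hook-length formula: f^λ = n! / Π hook(c), product over all cells c of the Young diagram. For λ = (4, 3, 2, 1, 1, 1, 1, 1, 1, 1, 1, 1), n = 18 boxes. Hook lengths by row (left-to-right, top-to-bottom): [15, 5, 3, 1]; [13, 3, 1]; [11, 1]; [9]; [8]; [7]; [6]; [5]; [4]; [3]; [2]; [1]. Product of hooks = 35026992000. So f^λ = 18! / 35026992000 = 6402373705728000 / 35026992000 = 182784.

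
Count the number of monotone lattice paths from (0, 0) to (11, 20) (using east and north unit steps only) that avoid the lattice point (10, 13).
Number of paths = 75519787

Total paths from (0, 0) to (11, 20): C(31, 11) = 84672315. Paths through (10, 13): (paths (0, 0) → (10, 13)) × (paths (10, 13) → (11, 20)) = C(23, 10) · C(8, 1) = 1144066 · 8 = 9152528. Avoidance count = 84672315 − 9152528 = 75519787.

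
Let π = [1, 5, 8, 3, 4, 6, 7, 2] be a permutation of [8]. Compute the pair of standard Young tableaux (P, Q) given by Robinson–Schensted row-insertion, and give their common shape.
P = [1, 2, 4, 6, 7] / [3, 8] / [5];  Q = [1, 2, 3, 6, 7] / [4, 5] / [8];  common shape = (5, 2, 1)

Row-insert the values π_1, π_2, … into P one at a time, bumping the leftmost entry strictly greater than the inserted value down to the next row. The recording tableau Q records, in position (i, j), the step at which that cell was added to P.
  Insert 1 (step 1): P = [1];  Q = [1]
  Insert 5 (step 2): P = [1, 5];  Q = [1, 2]
  Insert 8 (step 3): P = [1, 5, 8];  Q = [1, 2, 3]
  Insert 3 (step 4): P = [1, 3, 8] / [5];  Q = [1, 2, 3] / [4]
  Insert 4 (step 5): P = [1, 3, 4] / [5, 8];  Q = [1, 2, 3] / [4, 5]
  Insert 6 (step 6): P = [1, 3, 4, 6] / [5, 8];  Q = [1, 2, 3, 6] / [4, 5]
  Insert 7 (step 7): P = [1, 3, 4, 6, 7] / [5, 8];  Q = [1, 2, 3, 6, 7] / [4, 5]
  Insert 2 (step 8): P = [1, 2, 4, 6, 7] / [3, 8] / [5];  Q = [1, 2, 3, 6, 7] / [4, 5] / [8]
Final shape: (5, 2, 1).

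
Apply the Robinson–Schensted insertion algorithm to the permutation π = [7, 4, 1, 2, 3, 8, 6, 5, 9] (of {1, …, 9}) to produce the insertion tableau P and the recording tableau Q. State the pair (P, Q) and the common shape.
P = [1, 2, 3, 5, 9] / [4, 6] / [7, 8];  Q = [1, 4, 5, 6, 9] / [2, 7] / [3, 8];  common shape = (5, 2, 2)

Row-insert the values π_1, π_2, … into P one at a time, bumping the leftmost entry strictly greater than the inserted value down to the next row. The recording tableau Q records, in position (i, j), the step at which that cell was added to P.
  Insert 7 (step 1): P = [7];  Q = [1]
  Insert 4 (step 2): P = [4] / [7];  Q = [1] / [2]
  Insert 1 (step 3): P = [1] / [4] / [7];  Q = [1] / [2] / [3]
  Insert 2 (step 4): P = [1, 2] / [4] / [7];  Q = [1, 4] / [2] / [3]
  Insert 3 (step 5): P = [1, 2, 3] / [4] / [7];  Q = [1, 4, 5] / [2] / [3]
  Insert 8 (step 6): P = [1, 2, 3, 8] / [4] / [7];  Q = [1, 4, 5, 6] / [2] / [3]
  Insert 6 (step 7): P = [1, 2, 3, 6] / [4, 8] / [7];  Q = [1, 4, 5, 6] / [2, 7] / [3]
  Insert 5 (step 8): P = [1, 2, 3, 5] / [4, 6] / [7, 8];  Q = [1, 4, 5, 6] / [2, 7] / [3, 8]
  Insert 9 (step 9): P = [1, 2, 3, 5, 9] / [4, 6] / [7, 8];  Q = [1, 4, 5, 6, 9] / [2, 7] / [3, 8]
Final shape: (5, 2, 2).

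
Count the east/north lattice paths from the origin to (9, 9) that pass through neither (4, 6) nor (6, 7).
Number of paths = 26000

Inclusion–exclusion. Total paths: C(18, 9) = 48620. Through P₁: C(10, 4)·C(8, 5) = 11760. Through P₂: C(13, 6)·C(5, 3) = 17160. Since P₁ is strictly southwest of P₂, a monotone path through both must visit P₁ then P₂; paths through both = C(10, 4)·C(3, 2)·C(5, 3) = 6300. Avoid both = 48620 − 11760 − 17160 + 6300 = 26000.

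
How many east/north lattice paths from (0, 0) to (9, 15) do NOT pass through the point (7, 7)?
Number of paths = 1153064

Total paths from (0, 0) to (9, 15): C(24, 9) = 1307504. Paths through (7, 7): (paths (0, 0) → (7, 7)) × (paths (7, 7) → (9, 15)) = C(14, 7) · C(10, 2) = 3432 · 45 = 154440. Avoidance count = 1307504 − 154440 = 1153064.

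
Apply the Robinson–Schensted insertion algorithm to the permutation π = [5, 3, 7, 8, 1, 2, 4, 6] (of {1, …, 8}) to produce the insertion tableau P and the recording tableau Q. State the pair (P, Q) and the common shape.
P = [1, 2, 4, 6] / [3, 7, 8] / [5];  Q = [1, 3, 4, 8] / [2, 6, 7] / [5];  common shape = (4, 3, 1)

Row-insert the values π_1, π_2, … into P one at a time, bumping the leftmost entry strictly greater than the inserted value down to the next row. The recording tableau Q records, in position (i, j), the step at which that cell was added to P.
  Insert 5 (step 1): P = [5];  Q = [1]
  Insert 3 (step 2): P = [3] / [5];  Q = [1] / [2]
  Insert 7 (step 3): P = [3, 7] / [5];  Q = [1, 3] / [2]
  Insert 8 (step 4): P = [3, 7, 8] / [5];  Q = [1, 3, 4] / [2]
  Insert 1 (step 5): P = [1, 7, 8] / [3] / [5];  Q = [1, 3, 4] / [2] / [5]
  Insert 2 (step 6): P = [1, 2, 8] / [3, 7] / [5];  Q = [1, 3, 4] / [2, 6] / [5]
  Insert 4 (step 7): P = [1, 2, 4] / [3, 7, 8] / [5];  Q = [1, 3, 4] / [2, 6, 7] / [5]
  Insert 6 (step 8): P = [1, 2, 4, 6] / [3, 7, 8] / [5];  Q = [1, 3, 4, 8] / [2, 6, 7] / [5]
Final shape: (4, 3, 1).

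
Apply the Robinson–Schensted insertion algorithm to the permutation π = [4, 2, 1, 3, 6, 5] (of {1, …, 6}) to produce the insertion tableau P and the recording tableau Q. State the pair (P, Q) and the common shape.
P = [1, 3, 5] / [2, 6] / [4];  Q = [1, 4, 5] / [2, 6] / [3];  common shape = (3, 2, 1)

Row-insert the values π_1, π_2, … into P one at a time, bumping the leftmost entry strictly greater than the inserted value down to the next row. The recording tableau Q records, in position (i, j), the step at which that cell was added to P.
  Insert 4 (step 1): P = [4];  Q = [1]
  Insert 2 (step 2): P = [2] / [4];  Q = [1] / [2]
  Insert 1 (step 3): P = [1] / [2] / [4];  Q = [1] / [2] / [3]
  Insert 3 (step 4): P = [1, 3] / [2] / [4];  Q = [1, 4] / [2] / [3]
  Insert 6 (step 5): P = [1, 3, 6] / [2] / [4];  Q = [1, 4, 5] / [2] / [3]
  Insert 5 (step 6): P = [1, 3, 5] / [2, 6] / [4];  Q = [1, 4, 5] / [2, 6] / [3]
Final shape: (3, 2, 1).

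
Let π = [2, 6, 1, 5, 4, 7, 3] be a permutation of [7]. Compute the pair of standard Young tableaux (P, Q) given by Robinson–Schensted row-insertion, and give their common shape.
P = [1, 3, 7] / [2, 4] / [5] / [6];  Q = [1, 2, 6] / [3, 4] / [5] / [7];  common shape = (3, 2, 1, 1)

Row-insert the values π_1, π_2, … into P one at a time, bumping the leftmost entry strictly greater than the inserted value down to the next row. The recording tableau Q records, in position (i, j), the step at which that cell was added to P.
  Insert 2 (step 1): P = [2];  Q = [1]
  Insert 6 (step 2): P = [2, 6];  Q = [1, 2]
  Insert 1 (step 3): P = [1, 6] / [2];  Q = [1, 2] / [3]
  Insert 5 (step 4): P = [1, 5] / [2, 6];  Q = [1, 2] / [3, 4]
  Insert 4 (step 5): P = [1, 4] / [2, 5] / [6];  Q = [1, 2] / [3, 4] / [5]
  Insert 7 (step 6): P = [1, 4, 7] / [2, 5] / [6];  Q = [1, 2, 6] / [3, 4] / [5]
  Insert 3 (step 7): P = [1, 3, 7] / [2, 4] / [5] / [6];  Q = [1, 2, 6] / [3, 4] / [5] / [7]
Final shape: (3, 2, 1, 1).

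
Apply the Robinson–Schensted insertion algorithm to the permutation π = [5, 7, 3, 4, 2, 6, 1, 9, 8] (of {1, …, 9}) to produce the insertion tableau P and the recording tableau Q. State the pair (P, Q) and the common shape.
P = [1, 4, 6, 8] / [2, 7, 9] / [3] / [5];  Q = [1, 2, 6, 8] / [3, 4, 9] / [5] / [7];  common shape = (4, 3, 1, 1)

Row-insert the values π_1, π_2, … into P one at a time, bumping the leftmost entry strictly greater than the inserted value down to the next row. The recording tableau Q records, in position (i, j), the step at which that cell was added to P.
  Insert 5 (step 1): P = [5];  Q = [1]
  Insert 7 (step 2): P = [5, 7];  Q = [1, 2]
  Insert 3 (step 3): P = [3, 7] / [5];  Q = [1, 2] / [3]
  Insert 4 (step 4): P = [3, 4] / [5, 7];  Q = [1, 2] / [3, 4]
  Insert 2 (step 5): P = [2, 4] / [3, 7] / [5];  Q = [1, 2] / [3, 4] / [5]
  Insert 6 (step 6): P = [2, 4, 6] / [3, 7] / [5];  Q = [1, 2, 6] / [3, 4] / [5]
  Insert 1 (step 7): P = [1, 4, 6] / [2, 7] / [3] / [5];  Q = [1, 2, 6] / [3, 4] / [5] / [7]
  Insert 9 (step 8): P = [1, 4, 6, 9] / [2, 7] / [3] / [5];  Q = [1, 2, 6, 8] / [3, 4] / [5] / [7]
  Insert 8 (step 9): P = [1, 4, 6, 8] / [2, 7, 9] / [3] / [5];  Q = [1, 2, 6, 8] / [3, 4, 9] / [5] / [7]
Final shape: (4, 3, 1, 1).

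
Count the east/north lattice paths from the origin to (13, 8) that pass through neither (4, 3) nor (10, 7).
Number of paths = 85028

Inclusion–exclusion. Total paths: C(21, 13) = 203490. Through P₁: C(7, 4)·C(14, 9) = 70070. Through P₂: C(17, 10)·C(4, 3) = 77792. Since P₁ is strictly southwest of P₂, a monotone path through both must visit P₁ then P₂; paths through both = C(7, 4)·C(10, 6)·C(4, 3) = 29400. Avoid both = 203490 − 70070 − 77792 + 29400 = 85028.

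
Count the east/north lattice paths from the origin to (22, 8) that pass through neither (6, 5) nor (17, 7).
Number of paths = 3544839

Inclusion–exclusion. Total paths: C(30, 22) = 5852925. Through P₁: C(11, 6)·C(19, 16) = 447678. Through P₂: C(24, 17)·C(6, 5) = 2076624. Since P₁ is strictly southwest of P₂, a monotone path through both must visit P₁ then P₂; paths through both = C(11, 6)·C(13, 11)·C(6, 5) = 216216. Avoid both = 5852925 − 447678 − 2076624 + 216216 = 3544839.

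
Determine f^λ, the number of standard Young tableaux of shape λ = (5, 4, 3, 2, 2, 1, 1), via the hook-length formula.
# SYT of shape (5, 4, 3, 2, 2, 1, 1) = 13366080

Hook-length formula: f^λ = n! / Π hook(c), product over all cells c of the Young diagram. For λ = (5, 4, 3, 2, 2, 1, 1), n = 18 boxes. Hook lengths by row (left-to-right, top-to-bottom): [11, 8, 5, 3, 1]; [9, 6, 3, 1]; [7, 4, 1]; [5, 2]; [4, 1]; [2]; [1]. Product of hooks = 479001600. So f^λ = 18! / 479001600 = 6402373705728000 / 479001600 = 13366080.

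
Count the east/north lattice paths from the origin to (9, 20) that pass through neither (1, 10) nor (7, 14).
Number of paths = 6342507

Inclusion–exclusion. Total paths: C(29, 9) = 10015005. Through P₁: C(11, 1)·C(18, 8) = 481338. Through P₂: C(21, 7)·C(8, 2) = 3255840. Since P₁ is strictly southwest of P₂, a monotone path through both must visit P₁ then P₂; paths through both = C(11, 1)·C(10, 6)·C(8, 2) = 64680. Avoid both = 10015005 − 481338 − 3255840 + 64680 = 6342507.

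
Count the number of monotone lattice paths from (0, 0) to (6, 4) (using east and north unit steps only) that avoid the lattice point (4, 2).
Number of paths = 120

Total paths from (0, 0) to (6, 4): C(10, 6) = 210. Paths through (4, 2): (paths (0, 0) → (4, 2)) × (paths (4, 2) → (6, 4)) = C(6, 4) · C(4, 2) = 15 · 6 = 90. Avoidance count = 210 − 90 = 120.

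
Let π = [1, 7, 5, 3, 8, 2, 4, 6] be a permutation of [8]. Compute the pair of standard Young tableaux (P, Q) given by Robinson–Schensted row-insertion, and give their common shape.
P = [1, 2, 4, 6] / [3, 8] / [5] / [7];  Q = [1, 2, 5, 8] / [3, 7] / [4] / [6];  common shape = (4, 2, 1, 1)

Row-insert the values π_1, π_2, … into P one at a time, bumping the leftmost entry strictly greater than the inserted value down to the next row. The recording tableau Q records, in position (i, j), the step at which that cell was added to P.
  Insert 1 (step 1): P = [1];  Q = [1]
  Insert 7 (step 2): P = [1, 7];  Q = [1, 2]
  Insert 5 (step 3): P = [1, 5] / [7];  Q = [1, 2] / [3]
  Insert 3 (step 4): P = [1, 3] / [5] / [7];  Q = [1, 2] / [3] / [4]
  Insert 8 (step 5): P = [1, 3, 8] / [5] / [7];  Q = [1, 2, 5] / [3] / [4]
  Insert 2 (step 6): P = [1, 2, 8] / [3] / [5] / [7];  Q = [1, 2, 5] / [3] / [4] / [6]
  Insert 4 (step 7): P = [1, 2, 4] / [3, 8] / [5] / [7];  Q = [1, 2, 5] / [3, 7] / [4] / [6]
  Insert 6 (step 8): P = [1, 2, 4, 6] / [3, 8] / [5] / [7];  Q = [1, 2, 5, 8] / [3, 7] / [4] / [6]
Final shape: (4, 2, 1, 1).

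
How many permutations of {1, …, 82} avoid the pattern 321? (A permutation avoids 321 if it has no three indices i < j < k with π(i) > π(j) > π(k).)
C_82 = 17526585015616776834735140517915655636396234280

These 321-avoiding permutations are counted by the Catalan number C_n = (1/(n + 1)) · C(2n, n). For n = 82: C_82 = (1/83) · C(164, 82) = 1454706556296192477283016662986999417820887445240/83 = 17526585015616776834735140517915655636396234280.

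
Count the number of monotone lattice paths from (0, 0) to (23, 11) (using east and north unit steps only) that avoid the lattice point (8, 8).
Number of paths = 275595840

Total paths from (0, 0) to (23, 11): C(34, 23) = 286097760. Paths through (8, 8): (paths (0, 0) → (8, 8)) × (paths (8, 8) → (23, 11)) = C(16, 8) · C(18, 15) = 12870 · 816 = 10501920. Avoidance count = 286097760 − 10501920 = 275595840.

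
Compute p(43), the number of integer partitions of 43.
p(43) = 63261

Compute p(n) via the recurrence p(n, m) = p(n, m−1) + p(n−m, m), where p(n, m) counts partitions of n with all parts ≤ m and p(n) = p(n, n). The base cases are p(0, m) = 1 and p(n, 0) = 0 for n > 0. Filling the table yields p(43) = 63261. (Euler's pentagonal recurrence is an alternative.)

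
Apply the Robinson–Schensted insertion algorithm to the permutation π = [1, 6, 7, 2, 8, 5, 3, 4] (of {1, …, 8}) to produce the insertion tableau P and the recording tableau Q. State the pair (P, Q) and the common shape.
P = [1, 2, 3, 4] / [5, 7, 8] / [6];  Q = [1, 2, 3, 5] / [4, 6, 8] / [7];  common shape = (4, 3, 1)

Row-insert the values π_1, π_2, … into P one at a time, bumping the leftmost entry strictly greater than the inserted value down to the next row. The recording tableau Q records, in position (i, j), the step at which that cell was added to P.
  Insert 1 (step 1): P = [1];  Q = [1]
  Insert 6 (step 2): P = [1, 6];  Q = [1, 2]
  Insert 7 (step 3): P = [1, 6, 7];  Q = [1, 2, 3]
  Insert 2 (step 4): P = [1, 2, 7] / [6];  Q = [1, 2, 3] / [4]
  Insert 8 (step 5): P = [1, 2, 7, 8] / [6];  Q = [1, 2, 3, 5] / [4]
  Insert 5 (step 6): P = [1, 2, 5, 8] / [6, 7];  Q = [1, 2, 3, 5] / [4, 6]
  Insert 3 (step 7): P = [1, 2, 3, 8] / [5, 7] / [6];  Q = [1, 2, 3, 5] / [4, 6] / [7]
  Insert 4 (step 8): P = [1, 2, 3, 4] / [5, 7, 8] / [6];  Q = [1, 2, 3, 5] / [4, 6, 8] / [7]
Final shape: (4, 3, 1).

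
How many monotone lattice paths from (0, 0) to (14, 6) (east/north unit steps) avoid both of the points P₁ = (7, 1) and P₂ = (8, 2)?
Number of paths = 26334

Inclusion–exclusion. Total paths: C(20, 14) = 38760. Through P₁: C(8, 7)·C(12, 7) = 6336. Through P₂: C(10, 8)·C(10, 6) = 9450. Since P₁ is strictly southwest of P₂, a monotone path through both must visit P₁ then P₂; paths through both = C(8, 7)·C(2, 1)·C(10, 6) = 3360. Avoid both = 38760 − 6336 − 9450 + 3360 = 26334.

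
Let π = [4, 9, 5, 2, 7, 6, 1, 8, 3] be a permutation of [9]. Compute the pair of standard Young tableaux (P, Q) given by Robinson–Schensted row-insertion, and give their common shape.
P = [1, 3, 6, 8] / [2, 5] / [4, 7] / [9];  Q = [1, 2, 5, 8] / [3, 6] / [4, 9] / [7];  common shape = (4, 2, 2, 1)

Row-insert the values π_1, π_2, … into P one at a time, bumping the leftmost entry strictly greater than the inserted value down to the next row. The recording tableau Q records, in position (i, j), the step at which that cell was added to P.
  Insert 4 (step 1): P = [4];  Q = [1]
  Insert 9 (step 2): P = [4, 9];  Q = [1, 2]
  Insert 5 (step 3): P = [4, 5] / [9];  Q = [1, 2] / [3]
  Insert 2 (step 4): P = [2, 5] / [4] / [9];  Q = [1, 2] / [3] / [4]
  Insert 7 (step 5): P = [2, 5, 7] / [4] / [9];  Q = [1, 2, 5] / [3] / [4]
  Insert 6 (step 6): P = [2, 5, 6] / [4, 7] / [9];  Q = [1, 2, 5] / [3, 6] / [4]
  Insert 1 (step 7): P = [1, 5, 6] / [2, 7] / [4] / [9];  Q = [1, 2, 5] / [3, 6] / [4] / [7]
  Insert 8 (step 8): P = [1, 5, 6, 8] / [2, 7] / [4] / [9];  Q = [1, 2, 5, 8] / [3, 6] / [4] / [7]
  Insert 3 (step 9): P = [1, 3, 6, 8] / [2, 5] / [4, 7] / [9];  Q = [1, 2, 5, 8] / [3, 6] / [4, 9] / [7]
Final shape: (4, 2, 2, 1).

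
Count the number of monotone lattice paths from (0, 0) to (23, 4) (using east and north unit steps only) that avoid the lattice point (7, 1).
Number of paths = 9798

Total paths from (0, 0) to (23, 4): C(27, 23) = 17550. Paths through (7, 1): (paths (0, 0) → (7, 1)) × (paths (7, 1) → (23, 4)) = C(8, 7) · C(19, 16) = 8 · 969 = 7752. Avoidance count = 17550 − 7752 = 9798.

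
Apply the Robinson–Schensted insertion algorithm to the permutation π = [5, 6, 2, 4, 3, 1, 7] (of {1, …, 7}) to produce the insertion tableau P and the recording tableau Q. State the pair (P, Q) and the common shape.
P = [1, 3, 7] / [2, 6] / [4] / [5];  Q = [1, 2, 7] / [3, 4] / [5] / [6];  common shape = (3, 2, 1, 1)

Row-insert the values π_1, π_2, … into P one at a time, bumping the leftmost entry strictly greater than the inserted value down to the next row. The recording tableau Q records, in position (i, j), the step at which that cell was added to P.
  Insert 5 (step 1): P = [5];  Q = [1]
  Insert 6 (step 2): P = [5, 6];  Q = [1, 2]
  Insert 2 (step 3): P = [2, 6] / [5];  Q = [1, 2] / [3]
  Insert 4 (step 4): P = [2, 4] / [5, 6];  Q = [1, 2] / [3, 4]
  Insert 3 (step 5): P = [2, 3] / [4, 6] / [5];  Q = [1, 2] / [3, 4] / [5]
  Insert 1 (step 6): P = [1, 3] / [2, 6] / [4] / [5];  Q = [1, 2] / [3, 4] / [5] / [6]
  Insert 7 (step 7): P = [1, 3, 7] / [2, 6] / [4] / [5];  Q = [1, 2, 7] / [3, 4] / [5] / [6]
Final shape: (3, 2, 1, 1).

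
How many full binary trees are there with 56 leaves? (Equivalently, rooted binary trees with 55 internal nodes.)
C_55 = 1759414616608818870992479875972

These full binary trees are counted by the Catalan number C_n = (1/(n + 1)) · C(2n, n). For n = 55: C_55 = (1/56) · C(110, 55) = 98527218530093856775578873054432/56 = 1759414616608818870992479875972.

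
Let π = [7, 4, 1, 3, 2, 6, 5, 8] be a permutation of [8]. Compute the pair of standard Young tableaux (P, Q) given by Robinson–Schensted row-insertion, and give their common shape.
P = [1, 2, 5, 8] / [3, 6] / [4] / [7];  Q = [1, 4, 6, 8] / [2, 7] / [3] / [5];  common shape = (4, 2, 1, 1)

Row-insert the values π_1, π_2, … into P one at a time, bumping the leftmost entry strictly greater than the inserted value down to the next row. The recording tableau Q records, in position (i, j), the step at which that cell was added to P.
  Insert 7 (step 1): P = [7];  Q = [1]
  Insert 4 (step 2): P = [4] / [7];  Q = [1] / [2]
  Insert 1 (step 3): P = [1] / [4] / [7];  Q = [1] / [2] / [3]
  Insert 3 (step 4): P = [1, 3] / [4] / [7];  Q = [1, 4] / [2] / [3]
  Insert 2 (step 5): P = [1, 2] / [3] / [4] / [7];  Q = [1, 4] / [2] / [3] / [5]
  Insert 6 (step 6): P = [1, 2, 6] / [3] / [4] / [7];  Q = [1, 4, 6] / [2] / [3] / [5]
  Insert 5 (step 7): P = [1, 2, 5] / [3, 6] / [4] / [7];  Q = [1, 4, 6] / [2, 7] / [3] / [5]
  Insert 8 (step 8): P = [1, 2, 5, 8] / [3, 6] / [4] / [7];  Q = [1, 4, 6, 8] / [2, 7] / [3] / [5]
Final shape: (4, 2, 1, 1).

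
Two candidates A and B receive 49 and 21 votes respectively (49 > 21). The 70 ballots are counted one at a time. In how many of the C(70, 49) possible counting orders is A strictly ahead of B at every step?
Strict-lead orderings = 154175813012055120

Total orderings of the 70 votes with 49 for A: C(70, 49) = 385439532530137800. By the Bertrand ballot formula (Cycle Lemma / reflection principle), the number of orderings in which A is strictly ahead of B throughout is (p − q)/(p + q) · C(p + q, p) = (49 − 21)/(49 + 21) · 385439532530137800 = 154175813012055120.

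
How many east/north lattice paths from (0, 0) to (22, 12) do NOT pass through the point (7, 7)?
Number of paths = 495144312

Total paths from (0, 0) to (22, 12): C(34, 22) = 548354040. Paths through (7, 7): (paths (0, 0) → (7, 7)) × (paths (7, 7) → (22, 12)) = C(14, 7) · C(20, 15) = 3432 · 15504 = 53209728. Avoidance count = 548354040 − 53209728 = 495144312.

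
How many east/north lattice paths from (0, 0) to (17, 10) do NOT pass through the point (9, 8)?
Number of paths = 7342335

Total paths from (0, 0) to (17, 10): C(27, 17) = 8436285. Paths through (9, 8): (paths (0, 0) → (9, 8)) × (paths (9, 8) → (17, 10)) = C(17, 9) · C(10, 8) = 24310 · 45 = 1093950. Avoidance count = 8436285 − 1093950 = 7342335.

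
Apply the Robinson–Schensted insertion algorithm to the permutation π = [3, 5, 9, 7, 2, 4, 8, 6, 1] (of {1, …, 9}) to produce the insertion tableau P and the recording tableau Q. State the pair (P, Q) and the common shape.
P = [1, 4, 6, 8] / [2, 5, 7] / [3] / [9];  Q = [1, 2, 3, 7] / [4, 6, 8] / [5] / [9];  common shape = (4, 3, 1, 1)

Row-insert the values π_1, π_2, … into P one at a time, bumping the leftmost entry strictly greater than the inserted value down to the next row. The recording tableau Q records, in position (i, j), the step at which that cell was added to P.
  Insert 3 (step 1): P = [3];  Q = [1]
  Insert 5 (step 2): P = [3, 5];  Q = [1, 2]
  Insert 9 (step 3): P = [3, 5, 9];  Q = [1, 2, 3]
  Insert 7 (step 4): P = [3, 5, 7] / [9];  Q = [1, 2, 3] / [4]
  Insert 2 (step 5): P = [2, 5, 7] / [3] / [9];  Q = [1, 2, 3] / [4] / [5]
  Insert 4 (step 6): P = [2, 4, 7] / [3, 5] / [9];  Q = [1, 2, 3] / [4, 6] / [5]
  Insert 8 (step 7): P = [2, 4, 7, 8] / [3, 5] / [9];  Q = [1, 2, 3, 7] / [4, 6] / [5]
  Insert 6 (step 8): P = [2, 4, 6, 8] / [3, 5, 7] / [9];  Q = [1, 2, 3, 7] / [4, 6, 8] / [5]
  Insert 1 (step 9): P = [1, 4, 6, 8] / [2, 5, 7] / [3] / [9];  Q = [1, 2, 3, 7] / [4, 6, 8] / [5] / [9]
Final shape: (4, 3, 1, 1).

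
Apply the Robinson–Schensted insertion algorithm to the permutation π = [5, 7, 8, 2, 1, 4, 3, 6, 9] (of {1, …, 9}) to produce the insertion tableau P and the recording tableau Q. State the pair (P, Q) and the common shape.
P = [1, 3, 6, 9] / [2, 4, 8] / [5, 7];  Q = [1, 2, 3, 9] / [4, 6, 8] / [5, 7];  common shape = (4, 3, 2)

Row-insert the values π_1, π_2, … into P one at a time, bumping the leftmost entry strictly greater than the inserted value down to the next row. The recording tableau Q records, in position (i, j), the step at which that cell was added to P.
  Insert 5 (step 1): P = [5];  Q = [1]
  Insert 7 (step 2): P = [5, 7];  Q = [1, 2]
  Insert 8 (step 3): P = [5, 7, 8];  Q = [1, 2, 3]
  Insert 2 (step 4): P = [2, 7, 8] / [5];  Q = [1, 2, 3] / [4]
  Insert 1 (step 5): P = [1, 7, 8] / [2] / [5];  Q = [1, 2, 3] / [4] / [5]
  Insert 4 (step 6): P = [1, 4, 8] / [2, 7] / [5];  Q = [1, 2, 3] / [4, 6] / [5]
  Insert 3 (step 7): P = [1, 3, 8] / [2, 4] / [5, 7];  Q = [1, 2, 3] / [4, 6] / [5, 7]
  Insert 6 (step 8): P = [1, 3, 6] / [2, 4, 8] / [5, 7];  Q = [1, 2, 3] / [4, 6, 8] / [5, 7]
  Insert 9 (step 9): P = [1, 3, 6, 9] / [2, 4, 8] / [5, 7];  Q = [1, 2, 3, 9] / [4, 6, 8] / [5, 7]
Final shape: (4, 3, 2).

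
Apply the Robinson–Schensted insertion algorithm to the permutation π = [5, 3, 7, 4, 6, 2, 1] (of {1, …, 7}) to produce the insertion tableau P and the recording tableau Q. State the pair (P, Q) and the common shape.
P = [1, 4, 6] / [2, 7] / [3] / [5];  Q = [1, 3, 5] / [2, 4] / [6] / [7];  common shape = (3, 2, 1, 1)

Row-insert the values π_1, π_2, … into P one at a time, bumping the leftmost entry strictly greater than the inserted value down to the next row. The recording tableau Q records, in position (i, j), the step at which that cell was added to P.
  Insert 5 (step 1): P = [5];  Q = [1]
  Insert 3 (step 2): P = [3] / [5];  Q = [1] / [2]
  Insert 7 (step 3): P = [3, 7] / [5];  Q = [1, 3] / [2]
  Insert 4 (step 4): P = [3, 4] / [5, 7];  Q = [1, 3] / [2, 4]
  Insert 6 (step 5): P = [3, 4, 6] / [5, 7];  Q = [1, 3, 5] / [2, 4]
  Insert 2 (step 6): P = [2, 4, 6] / [3, 7] / [5];  Q = [1, 3, 5] / [2, 4] / [6]
  Insert 1 (step 7): P = [1, 4, 6] / [2, 7] / [3] / [5];  Q = [1, 3, 5] / [2, 4] / [6] / [7]
Final shape: (3, 2, 1, 1).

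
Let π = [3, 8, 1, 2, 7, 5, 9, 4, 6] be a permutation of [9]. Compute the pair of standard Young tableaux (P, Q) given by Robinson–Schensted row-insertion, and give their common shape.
P = [1, 2, 4, 6] / [3, 5, 9] / [7] / [8];  Q = [1, 2, 5, 7] / [3, 4, 9] / [6] / [8];  common shape = (4, 3, 1, 1)

Row-insert the values π_1, π_2, … into P one at a time, bumping the leftmost entry strictly greater than the inserted value down to the next row. The recording tableau Q records, in position (i, j), the step at which that cell was added to P.
  Insert 3 (step 1): P = [3];  Q = [1]
  Insert 8 (step 2): P = [3, 8];  Q = [1, 2]
  Insert 1 (step 3): P = [1, 8] / [3];  Q = [1, 2] / [3]
  Insert 2 (step 4): P = [1, 2] / [3, 8];  Q = [1, 2] / [3, 4]
  Insert 7 (step 5): P = [1, 2, 7] / [3, 8];  Q = [1, 2, 5] / [3, 4]
  Insert 5 (step 6): P = [1, 2, 5] / [3, 7] / [8];  Q = [1, 2, 5] / [3, 4] / [6]
  Insert 9 (step 7): P = [1, 2, 5, 9] / [3, 7] / [8];  Q = [1, 2, 5, 7] / [3, 4] / [6]
  Insert 4 (step 8): P = [1, 2, 4, 9] / [3, 5] / [7] / [8];  Q = [1, 2, 5, 7] / [3, 4] / [6] / [8]
  Insert 6 (step 9): P = [1, 2, 4, 6] / [3, 5, 9] / [7] / [8];  Q = [1, 2, 5, 7] / [3, 4, 9] / [6] / [8]
Final shape: (4, 3, 1, 1).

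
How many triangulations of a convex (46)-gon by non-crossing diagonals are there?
C_44 = 583300119592996693088040

These polygon triangulations are counted by the Catalan number C_n = (1/(n + 1)) · C(2n, n). For n = 44: C_44 = (1/45) · C(88, 44) = 26248505381684851188961800/45 = 583300119592996693088040.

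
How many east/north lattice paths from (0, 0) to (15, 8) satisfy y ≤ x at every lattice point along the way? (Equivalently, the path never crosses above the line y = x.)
Number of paths = 245157

By the reflection principle (André's argument), the number of monotone paths to (15, 8) with n ≤ m that never go above y = x is C(23, 15) − C(23, 16) = 490314 − 245157 = 245157.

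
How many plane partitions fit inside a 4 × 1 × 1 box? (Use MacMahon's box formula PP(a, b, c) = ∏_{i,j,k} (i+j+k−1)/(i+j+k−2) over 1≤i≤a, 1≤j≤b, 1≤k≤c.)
PP(4, 1, 1) = 5

Evaluate the triple product over i = 1..4, j = 1..1, k = 1..1. The factors are (2/1) · (3/2) · (4/3) · (5/4). The numerators and denominators telescope so the product is an integer; carrying out the multiplication exactly gives PP(4, 1, 1) = 5.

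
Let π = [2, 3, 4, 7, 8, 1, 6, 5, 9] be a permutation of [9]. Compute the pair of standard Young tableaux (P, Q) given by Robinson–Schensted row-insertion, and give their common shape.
P = [1, 3, 4, 5, 8, 9] / [2, 6] / [7];  Q = [1, 2, 3, 4, 5, 9] / [6, 7] / [8];  common shape = (6, 2, 1)

Row-insert the values π_1, π_2, … into P one at a time, bumping the leftmost entry strictly greater than the inserted value down to the next row. The recording tableau Q records, in position (i, j), the step at which that cell was added to P.
  Insert 2 (step 1): P = [2];  Q = [1]
  Insert 3 (step 2): P = [2, 3];  Q = [1, 2]
  Insert 4 (step 3): P = [2, 3, 4];  Q = [1, 2, 3]
  Insert 7 (step 4): P = [2, 3, 4, 7];  Q = [1, 2, 3, 4]
  Insert 8 (step 5): P = [2, 3, 4, 7, 8];  Q = [1, 2, 3, 4, 5]
  Insert 1 (step 6): P = [1, 3, 4, 7, 8] / [2];  Q = [1, 2, 3, 4, 5] / [6]
  Insert 6 (step 7): P = [1, 3, 4, 6, 8] / [2, 7];  Q = [1, 2, 3, 4, 5] / [6, 7]
  Insert 5 (step 8): P = [1, 3, 4, 5, 8] / [2, 6] / [7];  Q = [1, 2, 3, 4, 5] / [6, 7] / [8]
  Insert 9 (step 9): P = [1, 3, 4, 5, 8, 9] / [2, 6] / [7];  Q = [1, 2, 3, 4, 5, 9] / [6, 7] / [8]
Final shape: (6, 2, 1).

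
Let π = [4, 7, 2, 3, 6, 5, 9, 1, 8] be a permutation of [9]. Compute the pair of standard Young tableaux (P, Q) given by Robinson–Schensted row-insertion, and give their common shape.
P = [1, 3, 5, 8] / [2, 6, 9] / [4] / [7];  Q = [1, 2, 5, 7] / [3, 4, 9] / [6] / [8];  common shape = (4, 3, 1, 1)

Row-insert the values π_1, π_2, … into P one at a time, bumping the leftmost entry strictly greater than the inserted value down to the next row. The recording tableau Q records, in position (i, j), the step at which that cell was added to P.
  Insert 4 (step 1): P = [4];  Q = [1]
  Insert 7 (step 2): P = [4, 7];  Q = [1, 2]
  Insert 2 (step 3): P = [2, 7] / [4];  Q = [1, 2] / [3]
  Insert 3 (step 4): P = [2, 3] / [4, 7];  Q = [1, 2] / [3, 4]
  Insert 6 (step 5): P = [2, 3, 6] / [4, 7];  Q = [1, 2, 5] / [3, 4]
  Insert 5 (step 6): P = [2, 3, 5] / [4, 6] / [7];  Q = [1, 2, 5] / [3, 4] / [6]
  Insert 9 (step 7): P = [2, 3, 5, 9] / [4, 6] / [7];  Q = [1, 2, 5, 7] / [3, 4] / [6]
  Insert 1 (step 8): P = [1, 3, 5, 9] / [2, 6] / [4] / [7];  Q = [1, 2, 5, 7] / [3, 4] / [6] / [8]
  Insert 8 (step 9): P = [1, 3, 5, 8] / [2, 6, 9] / [4] / [7];  Q = [1, 2, 5, 7] / [3, 4, 9] / [6] / [8]
Final shape: (4, 3, 1, 1).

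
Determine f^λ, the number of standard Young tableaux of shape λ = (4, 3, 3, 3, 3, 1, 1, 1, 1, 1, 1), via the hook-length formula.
# SYT of shape (4, 3, 3, 3, 3, 1, 1, 1, 1, 1, 1) = 77597520

Hook-length formula: f^λ = n! / Π hook(c), product over all cells c of the Young diagram. For λ = (4, 3, 3, 3, 3, 1, 1, 1, 1, 1, 1), n = 22 boxes. Hook lengths by row (left-to-right, top-to-bottom): [14, 7, 6, 1]; [12, 5, 4]; [11, 4, 3]; [10, 3, 2]; [9, 2, 1]; [6]; [5]; [4]; [3]; [2]; [1]. Product of hooks = 14485008384000. So f^λ = 22! / 14485008384000 = 1124000727777607680000 / 14485008384000 = 77597520.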